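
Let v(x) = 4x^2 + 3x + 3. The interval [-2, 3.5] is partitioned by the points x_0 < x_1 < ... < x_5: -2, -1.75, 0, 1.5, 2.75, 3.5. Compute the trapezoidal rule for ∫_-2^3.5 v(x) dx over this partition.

Subinterval widths: 0.25, 1.75, 1.5, 1.25, 0.75.
v(-2) = 13, v(-1.75) = 10, v(0) = 3, v(1.5) = 16.5, v(2.75) = 41.5, v(3.5) = 62.5.
On each subinterval the trapezoid contributes (Δx_i/2)·[v(x_{i-1}) + v(x_i)].
Sum = 104.125.

104.125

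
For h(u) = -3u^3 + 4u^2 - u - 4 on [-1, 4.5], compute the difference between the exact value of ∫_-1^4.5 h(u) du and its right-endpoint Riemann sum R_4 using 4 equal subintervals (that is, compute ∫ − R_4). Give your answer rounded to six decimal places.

161.215169

Exact integral: ∫_-1^4.5 h(u) du ≈ -215.58854167.
R_4 ≈ -376.80371094.
Error ≈ -215.58854167 − (-376.80371094) ≈ 161.215169.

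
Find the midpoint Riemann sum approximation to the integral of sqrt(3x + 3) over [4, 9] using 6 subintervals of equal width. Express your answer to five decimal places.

23.60817

Δx = (9 − 4)/6 = 5/6.
Midpoints: 53/12, 5.25, 73/12, 83/12, 7.75, 103/12.
f(53/12) ≈ 4.03113, f(5.25) ≈ 4.33013, f(73/12) ≈ 4.60977, f(83/12) ≈ 4.87340, f(7.75) ≈ 5.12348, f(103/12) ≈ 5.36190.
Sum = Δx · [f(53/12) + f(5.25) + f(73/12) + ...].
Sum ≈ 23.60817.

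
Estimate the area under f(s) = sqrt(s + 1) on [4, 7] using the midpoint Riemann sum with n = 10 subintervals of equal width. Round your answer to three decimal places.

7.632

Δs = (7 − 4)/10 = 0.3.
Midpoints: 4.15, 4.45, 4.75, 5.05, 5.35, 5.65, 5.95, 6.25, 6.55, 6.85.
f(4.15) ≈ 2.269, f(4.45) ≈ 2.335, f(4.75) ≈ 2.398, f(5.05) ≈ 2.460, f(5.35) ≈ 2.520, f(5.65) ≈ 2.579, f(5.95) ≈ 2.636, f(6.25) ≈ 2.693, f(6.55) ≈ 2.748, f(6.85) ≈ 2.802.
Sum = Δs · [f(4.15) + f(4.45) + f(4.75) + ...].
Sum ≈ 7.632.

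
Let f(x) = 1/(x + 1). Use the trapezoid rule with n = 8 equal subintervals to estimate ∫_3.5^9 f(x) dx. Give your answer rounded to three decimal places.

Δx = (9 − 3.5)/8 = 0.6875.
f(3.5) = 2/9, f(4.1875) = 16/83, f(4.875) = 8/47, f(5.5625) = 16/105, f(6.25) = 4/29, f(6.9375) = 16/127, f(7.625) = 8/69, f(8.3125) = 16/149, f(9) = 0.1.
T_8 = (Δx/2)·[f(x_0) + 2f(x_1) + ... + 2f(x_{7}) + f(x_8)].
Sum ≈ 0.800.

0.800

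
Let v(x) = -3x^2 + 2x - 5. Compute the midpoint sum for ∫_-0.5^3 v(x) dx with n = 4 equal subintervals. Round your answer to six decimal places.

-35.205078

Δx = (3 − (-0.5))/4 = 0.875.
Midpoints: -0.0625, 0.8125, 1.6875, 2.5625.
v(-0.0625) = -5.13671875, v(0.8125) = -5.35546875, v(1.6875) = -10.16796875, v(2.5625) = -19.57421875.
Sum = Δx · [v(-0.0625) + v(0.8125) + v(1.6875) + v(2.5625)].
Sum ≈ -35.205078.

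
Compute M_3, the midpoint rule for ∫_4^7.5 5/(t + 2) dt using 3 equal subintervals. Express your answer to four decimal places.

2.2930

Δt = (7.5 − 4)/3 = 7/6.
Midpoints: 55/12, 5.75, 83/12.
f(55/12) = 60/79, f(5.75) = 20/31, f(83/12) = 60/107.
Sum = Δt · [f(55/12) + f(5.75) + f(83/12)].
Sum ≈ 2.2930.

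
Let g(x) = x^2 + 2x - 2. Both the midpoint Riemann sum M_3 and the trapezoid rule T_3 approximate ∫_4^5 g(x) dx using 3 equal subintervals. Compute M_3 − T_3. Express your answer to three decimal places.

-0.028

M_3 ≈ 27.32407.
T_3 ≈ 27.35185.
M_3 − T_3 ≈ -0.028.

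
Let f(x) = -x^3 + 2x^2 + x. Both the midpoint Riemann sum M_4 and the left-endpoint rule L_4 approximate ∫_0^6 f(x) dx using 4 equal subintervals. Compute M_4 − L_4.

M_4 = -154.125.
L_4 = -74.25.
M_4 − L_4 = -79.875.

-79.875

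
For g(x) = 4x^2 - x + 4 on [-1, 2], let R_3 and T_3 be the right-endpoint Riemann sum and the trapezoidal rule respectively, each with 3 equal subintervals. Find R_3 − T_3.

4.5

R_3 = 29.
T_3 = 24.5.
R_3 − T_3 = 4.5.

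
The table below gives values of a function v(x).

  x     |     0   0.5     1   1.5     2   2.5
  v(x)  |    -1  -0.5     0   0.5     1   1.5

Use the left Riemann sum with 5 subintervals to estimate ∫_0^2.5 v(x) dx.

Δx = 0.5.
Sum = 0.5·[(-1) + (-0.5) + 0 + 0.5 + 1] = 0.

0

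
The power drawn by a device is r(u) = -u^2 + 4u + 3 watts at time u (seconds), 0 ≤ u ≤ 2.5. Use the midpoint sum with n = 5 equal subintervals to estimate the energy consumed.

14.84375

Δu = (2.5 − 0)/5 = 0.5.
Midpoints: 0.25, 0.75, 1.25, 1.75, 2.25.
r(0.25) = 3.9375, r(0.75) = 5.4375, r(1.25) = 6.4375, r(1.75) = 6.9375, r(2.25) = 6.9375.
Sum = Δu · [r(0.25) + r(0.75) + r(1.25) + r(1.75) + r(2.25)].
Sum = 14.84375.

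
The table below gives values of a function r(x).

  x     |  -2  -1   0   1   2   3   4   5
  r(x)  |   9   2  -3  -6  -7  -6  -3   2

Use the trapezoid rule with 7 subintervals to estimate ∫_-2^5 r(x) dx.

Δx = 1.
T_7 = (1/2)·[9 + 2·2 + 2·(-3) + 2·(-6) + 2·(-7) + 2·(-6) + 2·(-3) + 2] = -17.5.

-17.5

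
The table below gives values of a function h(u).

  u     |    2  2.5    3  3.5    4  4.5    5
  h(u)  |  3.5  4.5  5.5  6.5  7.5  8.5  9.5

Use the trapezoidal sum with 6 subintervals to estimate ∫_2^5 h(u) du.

Δu = 0.5.
T_6 = (0.5/2)·[3.5 + 2·4.5 + 2·5.5 + 2·6.5 + 2·7.5 + 2·8.5 + 9.5] = 19.5.

19.5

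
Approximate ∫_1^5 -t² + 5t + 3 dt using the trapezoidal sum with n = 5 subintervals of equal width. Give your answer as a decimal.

Δt = (5 − 1)/5 = 0.8.
f(1) = 7, f(1.8) = 8.76, f(2.6) = 9.24, f(3.4) = 8.44, f(4.2) = 6.36, f(5) = 3.
T_5 = (Δt/2)·[f(t_0) + 2f(t_1) + ... + 2f(t_{4}) + f(t_5)].
Sum = 30.24.

30.24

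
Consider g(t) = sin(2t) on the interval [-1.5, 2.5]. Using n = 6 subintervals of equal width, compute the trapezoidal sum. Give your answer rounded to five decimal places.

Δt = (2.5 − (-1.5))/6 = 2/3.
g(-1.5) ≈ -0.14112, g(-5/6) ≈ -0.99541, g(-1/6) ≈ -0.32719, g(0.5) ≈ 0.84147, g(7/6) ≈ 0.72309, g(11/6) ≈ -0.50128, g(2.5) ≈ -0.95892.
T_6 = (Δt/2)·[g(t_0) + 2g(t_1) + ... + 2g(t_{5}) + g(t_6)].
Sum ≈ -0.53956.

-0.53956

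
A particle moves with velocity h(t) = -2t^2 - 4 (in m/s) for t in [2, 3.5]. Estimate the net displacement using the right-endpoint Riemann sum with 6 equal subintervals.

-31.34375

Δt = (3.5 − 2)/6 = 0.25.
Right endpoints: 2.25, 2.5, 2.75, 3, 3.25, 3.5.
h(2.25) = -14.125, h(2.5) = -16.5, h(2.75) = -19.125, h(3) = -22, h(3.25) = -25.125, h(3.5) = -28.5.
Sum = Δt · [h(2.25) + h(2.5) + h(2.75) + ...].
Sum = -31.34375.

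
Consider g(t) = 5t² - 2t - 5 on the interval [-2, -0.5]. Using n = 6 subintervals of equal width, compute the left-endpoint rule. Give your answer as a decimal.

12.171875

Δt = (-0.5 − (-2))/6 = 0.25.
Left endpoints: -2, -1.75, -1.5, -1.25, -1, -0.75.
g(-2) = 19, g(-1.75) = 13.8125, g(-1.5) = 9.25, g(-1.25) = 5.3125, g(-1) = 2, g(-0.75) = -0.6875.
Sum = Δt · [g(-2) + g(-1.75) + g(-1.5) + ...].
Sum = 12.171875.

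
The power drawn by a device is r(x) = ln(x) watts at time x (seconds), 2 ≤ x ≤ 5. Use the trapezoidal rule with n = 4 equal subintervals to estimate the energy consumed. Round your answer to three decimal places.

3.647

Δx = (5 − 2)/4 = 0.75.
r(2) ≈ 0.693, r(2.75) ≈ 1.012, r(3.5) ≈ 1.253, r(4.25) ≈ 1.447, r(5) ≈ 1.609.
T_4 = (Δx/2)·[r(x_0) + 2r(x_1) + 2r(x_2) + 2r(x_3) + r(x_4)].
Sum ≈ 3.647.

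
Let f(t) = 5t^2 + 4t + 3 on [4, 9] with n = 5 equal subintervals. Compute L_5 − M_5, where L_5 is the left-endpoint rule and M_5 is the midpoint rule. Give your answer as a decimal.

L_5 = 1085.
M_5 = 1251.25.
L_5 − M_5 = -166.25.

-166.25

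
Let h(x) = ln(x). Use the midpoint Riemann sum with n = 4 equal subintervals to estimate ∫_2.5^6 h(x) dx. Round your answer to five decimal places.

Δx = (6 − 2.5)/4 = 0.875.
Midpoints: 2.9375, 3.8125, 4.6875, 5.5625.
h(2.9375) ≈ 1.07756, h(3.8125) ≈ 1.33829, h(4.6875) ≈ 1.54490, h(5.5625) ≈ 1.71605.
Sum = Δx · [h(2.9375) + h(3.8125) + h(4.6875) + h(5.5625)].
Sum ≈ 4.96719.

4.96719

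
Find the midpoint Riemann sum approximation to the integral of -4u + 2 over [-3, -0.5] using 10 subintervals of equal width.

22.5

Δu = (-0.5 − (-3))/10 = 0.25.
Midpoints: -2.875, -2.625, -2.375, -2.125, -1.875, -1.625, -1.375, -1.125, -0.875, -0.625.
f(-2.875) = 13.5, f(-2.625) = 12.5, f(-2.375) = 11.5, f(-2.125) = 10.5, f(-1.875) = 9.5, f(-1.625) = 8.5, f(-1.375) = 7.5, f(-1.125) = 6.5, f(-0.875) = 5.5, f(-0.625) = 4.5.
Sum = Δu · [f(-2.875) + f(-2.625) + f(-2.375) + ...].
Sum = 22.5.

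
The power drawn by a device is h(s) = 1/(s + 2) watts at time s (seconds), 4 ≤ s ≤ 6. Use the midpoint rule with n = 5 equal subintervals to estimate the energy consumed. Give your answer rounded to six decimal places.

Δs = (6 − 4)/5 = 0.4.
Midpoints: 4.2, 4.6, 5, 5.4, 5.8.
h(4.2) = 5/31, h(4.6) = 5/33, h(5) = 1/7, h(5.4) = 5/37, h(5.8) = 5/39.
Sum = Δs · [h(4.2) + h(4.6) + h(5) + h(5.4) + h(5.8)].
Sum ≈ 0.287601.

0.287601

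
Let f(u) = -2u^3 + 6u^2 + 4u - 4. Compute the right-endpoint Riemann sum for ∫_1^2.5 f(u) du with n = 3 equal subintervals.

Δu = (2.5 − 1)/3 = 0.5.
Right endpoints: 1.5, 2, 2.5.
f(1.5) = 8.75, f(2) = 12, f(2.5) = 12.25.
Sum = Δu · [f(1.5) + f(2) + f(2.5)].
Sum = 16.5.

16.5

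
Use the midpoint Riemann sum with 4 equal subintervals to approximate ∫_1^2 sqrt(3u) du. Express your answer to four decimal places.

2.1119

Δu = (2 − 1)/4 = 0.25.
Midpoints: 1.125, 1.375, 1.625, 1.875.
f(1.125) ≈ 1.8371, f(1.375) ≈ 2.0310, f(1.625) ≈ 2.2079, f(1.875) ≈ 2.3717.
Sum = Δu · [f(1.125) + f(1.375) + f(1.625) + f(1.875)].
Sum ≈ 2.1119.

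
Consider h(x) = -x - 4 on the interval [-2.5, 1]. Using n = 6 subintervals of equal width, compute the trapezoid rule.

-11.375

Δx = (1 − (-2.5))/6 = 7/12.
h(-2.5) = -1.5, h(-23/12) = -25/12, h(-4/3) = -8/3, h(-0.75) = -3.25, h(-1/6) = -23/6, h(5/12) = -53/12, h(1) = -5.
T_6 = (Δx/2)·[h(x_0) + 2h(x_1) + ... + 2h(x_{5}) + h(x_6)].
Sum = -11.375.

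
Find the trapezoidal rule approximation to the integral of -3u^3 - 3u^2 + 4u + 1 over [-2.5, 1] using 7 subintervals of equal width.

5.46875

Δu = (1 − (-2.5))/7 = 0.5.
f(-2.5) = 19.125, f(-2) = 5, f(-1.5) = -1.625, f(-1) = -3, f(-0.5) = -1.375, f(0) = 1, f(0.5) = 1.875, f(1) = -1.
T_7 = (Δu/2)·[f(u_0) + 2f(u_1) + ... + 2f(u_{6}) + f(u_7)].
Sum = 5.46875.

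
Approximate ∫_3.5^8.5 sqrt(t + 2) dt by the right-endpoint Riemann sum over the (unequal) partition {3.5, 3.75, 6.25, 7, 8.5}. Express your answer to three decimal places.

14.891

Subinterval widths: 0.25, 2.5, 0.75, 1.5.
Right endpoints: 3.75, 6.25, 7, 8.5.
f(3.75) ≈ 2.398, f(6.25) ≈ 2.872, f(7) ≈ 3.000, f(8.5) ≈ 3.240.
Sum = Σ Δt_i · f(t_i).
Sum ≈ 14.891.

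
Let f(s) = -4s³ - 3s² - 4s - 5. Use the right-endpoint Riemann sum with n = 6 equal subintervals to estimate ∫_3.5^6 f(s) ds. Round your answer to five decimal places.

-1544.60069

Δs = (6 − 3.5)/6 = 5/12.
Right endpoints: 47/12, 13/3, 4.75, 31/6, 67/12, 6.
f(47/12) = -16579/54, f(13/3) = -10912/27, f(4.75) = -520.375, f(31/6) = -71003/108, f(67/12) = -88243/108, f(6) = -1001.
Sum = Δs · [f(47/12) + f(13/3) + f(4.75) + ...].
Sum ≈ -1544.60069.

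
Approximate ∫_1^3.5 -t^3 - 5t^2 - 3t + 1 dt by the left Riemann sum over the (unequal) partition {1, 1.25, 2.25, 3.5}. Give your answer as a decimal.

Subinterval widths: 0.25, 1, 1.25.
Left endpoints: 1, 1.25, 2.25.
f(1) = -8, f(1.25) = -12.515625, f(2.25) = -42.453125.
Sum = Σ Δt_i · f(t_i).
Sum = -67.58203125.

-67.58203125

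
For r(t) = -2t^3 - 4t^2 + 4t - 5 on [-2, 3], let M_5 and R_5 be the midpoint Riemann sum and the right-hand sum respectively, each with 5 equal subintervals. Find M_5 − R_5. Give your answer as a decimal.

M_5 = -91.25.
R_5 = -135.
M_5 − R_5 = 43.75.

43.75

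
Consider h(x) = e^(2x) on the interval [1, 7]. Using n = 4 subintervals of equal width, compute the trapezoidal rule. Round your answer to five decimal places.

Δx = (7 − 1)/4 = 1.5.
h(1) ≈ 7.38906, h(2.5) ≈ 148.41316, h(4) ≈ 2980.95799, h(5.5) ≈ 59874.14172, h(7) ≈ 1202604.28416.
T_4 = (Δx/2)·[h(x_0) + 2h(x_1) + 2h(x_2) + 2h(x_3) + h(x_4)].
Sum ≈ 996464.02421.

996464.02421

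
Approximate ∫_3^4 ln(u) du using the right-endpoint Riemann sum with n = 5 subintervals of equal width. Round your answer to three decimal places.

Δu = (4 − 3)/5 = 0.2.
Right endpoints: 3.2, 3.4, 3.6, 3.8, 4.
f(3.2) ≈ 1.163, f(3.4) ≈ 1.224, f(3.6) ≈ 1.281, f(3.8) ≈ 1.335, f(4) ≈ 1.386.
Sum = Δu · [f(3.2) + f(3.4) + f(3.6) + f(3.8) + f(4)].
Sum ≈ 1.278.

1.278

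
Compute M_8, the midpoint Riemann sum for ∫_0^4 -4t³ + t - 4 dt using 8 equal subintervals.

Δt = (4 − 0)/8 = 0.5.
Midpoints: 0.25, 0.75, 1.25, 1.75, 2.25, 2.75, 3.25, 3.75.
f(0.25) = -3.8125, f(0.75) = -4.9375, f(1.25) = -10.5625, f(1.75) = -23.6875, f(2.25) = -47.3125, f(2.75) = -84.4375, f(3.25) = -138.0625, f(3.75) = -211.1875.
Sum = Δt · [f(0.25) + f(0.75) + f(1.25) + ...].
Sum = -262.

-262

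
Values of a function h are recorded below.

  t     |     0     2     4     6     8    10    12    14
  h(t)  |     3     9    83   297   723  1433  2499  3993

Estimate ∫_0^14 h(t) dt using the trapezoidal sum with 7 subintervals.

Δt = 2.
T_7 = (2/2)·[3 + 2·9 + 2·83 + 2·297 + 2·723 + 2·1433 + 2·2499 + 3993] = 14084.

14084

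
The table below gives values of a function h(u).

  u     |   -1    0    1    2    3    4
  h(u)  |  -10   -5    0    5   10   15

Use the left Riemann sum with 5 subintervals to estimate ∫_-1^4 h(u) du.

0

Δu = 1.
Sum = 1·[(-10) + (-5) + 0 + 5 + 10] = 0.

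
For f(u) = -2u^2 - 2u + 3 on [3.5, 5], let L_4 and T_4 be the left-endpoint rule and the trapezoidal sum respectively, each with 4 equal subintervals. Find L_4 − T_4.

L_4 = -57.7265625.
T_4 = -63.0703125.
L_4 − T_4 = 5.34375.

5.34375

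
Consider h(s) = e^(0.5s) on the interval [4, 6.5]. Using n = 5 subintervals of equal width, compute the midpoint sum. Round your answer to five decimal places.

Δs = (6.5 − 4)/5 = 0.5.
Midpoints: 4.25, 4.75, 5.25, 5.75, 6.25.
h(4.25) ≈ 8.37290, h(4.75) ≈ 10.75101, h(5.25) ≈ 13.80457, h(5.75) ≈ 17.72542, h(6.25) ≈ 22.75990.
Sum = Δs · [h(4.25) + h(4.75) + h(5.25) + h(5.75) + h(6.25)].
Sum ≈ 36.70690.

36.70690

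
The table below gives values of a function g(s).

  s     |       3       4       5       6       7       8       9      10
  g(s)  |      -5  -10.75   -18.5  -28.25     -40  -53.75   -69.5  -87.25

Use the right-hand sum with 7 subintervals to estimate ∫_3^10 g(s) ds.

Δs = 1.
Sum = 1·[(-10.75) + (-18.5) + (-28.25) + (-40) + (-53.75) + (-69.5) + (-87.25)] = -308.

-308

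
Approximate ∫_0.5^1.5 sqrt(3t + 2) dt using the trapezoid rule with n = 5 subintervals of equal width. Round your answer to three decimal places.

Δt = (1.5 − 0.5)/5 = 0.2.
f(0.5) ≈ 1.871, f(0.7) ≈ 2.025, f(0.9) ≈ 2.168, f(1.1) ≈ 2.302, f(1.3) ≈ 2.429, f(1.5) ≈ 2.550.
T_5 = (Δt/2)·[f(t_0) + 2f(t_1) + ... + 2f(t_{4}) + f(t_5)].
Sum ≈ 2.227.

2.227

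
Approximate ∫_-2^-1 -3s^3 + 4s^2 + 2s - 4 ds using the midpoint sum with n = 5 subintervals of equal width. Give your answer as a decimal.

Δs = (-1 − (-2))/5 = 0.2.
Midpoints: -1.9, -1.7, -1.5, -1.3, -1.1.
f(-1.9) = 27.217, f(-1.7) = 18.899, f(-1.5) = 12.125, f(-1.3) = 6.751, f(-1.1) = 2.633.
Sum = Δs · [f(-1.9) + f(-1.7) + f(-1.5) + f(-1.3) + f(-1.1)].
Sum = 13.525.

13.525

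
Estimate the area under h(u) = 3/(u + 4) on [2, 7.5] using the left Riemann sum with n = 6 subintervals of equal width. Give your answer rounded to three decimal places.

Δu = (7.5 − 2)/6 = 11/12.
Left endpoints: 2, 35/12, 23/6, 4.75, 17/3, 79/12.
h(2) = 0.5, h(35/12) = 36/83, h(23/6) = 18/47, h(4.75) = 12/35, h(17/3) = 9/29, h(79/12) = 36/127.
Sum = Δu · [h(2) + h(35/12) + h(23/6) + ...].
Sum ≈ 2.066.

2.066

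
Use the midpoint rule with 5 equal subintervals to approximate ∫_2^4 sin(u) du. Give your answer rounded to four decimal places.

0.2391

Δu = (4 − 2)/5 = 0.4.
Midpoints: 2.2, 2.6, 3, 3.4, 3.8.
f(2.2) ≈ 0.8085, f(2.6) ≈ 0.5155, f(3) ≈ 0.1411, f(3.4) ≈ -0.2555, f(3.8) ≈ -0.6119.
Sum = Δu · [f(2.2) + f(2.6) + f(3) + f(3.4) + f(3.8)].
Sum ≈ 0.2391.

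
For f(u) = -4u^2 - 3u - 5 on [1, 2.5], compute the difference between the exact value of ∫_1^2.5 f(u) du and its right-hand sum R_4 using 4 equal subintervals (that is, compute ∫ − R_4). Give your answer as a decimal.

4.921875

Exact integral: ∫_1^2.5 f(u) du = -34.875.
R_4 = -39.796875.
Error = -34.875 − (-39.796875) = 4.921875.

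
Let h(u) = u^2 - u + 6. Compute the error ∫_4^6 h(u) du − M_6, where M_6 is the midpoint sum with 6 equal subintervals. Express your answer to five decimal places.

Exact integral: ∫_4^6 h(u) du ≈ 52.6666667.
M_6 ≈ 52.6481481.
Error ≈ 52.6666667 − 52.6481481 ≈ 0.01852.

0.01852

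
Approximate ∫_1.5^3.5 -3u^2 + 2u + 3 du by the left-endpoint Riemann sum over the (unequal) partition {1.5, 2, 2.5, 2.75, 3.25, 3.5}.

Subinterval widths: 0.5, 0.5, 0.25, 0.5, 0.25.
Left endpoints: 1.5, 2, 2.5, 2.75, 3.25.
f(1.5) = -0.75, f(2) = -5, f(2.5) = -10.75, f(2.75) = -14.1875, f(3.25) = -22.1875.
Sum = Σ Δu_i · f(u_i).
Sum = -18.203125.

-18.203125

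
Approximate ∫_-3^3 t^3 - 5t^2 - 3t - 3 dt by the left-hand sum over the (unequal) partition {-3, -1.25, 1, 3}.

-155.78515625

Subinterval widths: 1.75, 2.25, 2.
Left endpoints: -3, -1.25, 1.
f(-3) = -66, f(-1.25) = -9.015625, f(1) = -10.
Sum = Σ Δt_i · f(t_i).
Sum = -155.78515625.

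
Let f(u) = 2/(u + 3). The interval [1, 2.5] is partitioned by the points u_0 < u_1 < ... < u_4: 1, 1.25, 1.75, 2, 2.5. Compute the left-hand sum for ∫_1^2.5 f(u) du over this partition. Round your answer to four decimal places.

0.6656

Subinterval widths: 0.25, 0.5, 0.25, 0.5.
Left endpoints: 1, 1.25, 1.75, 2.
f(1) = 0.5, f(1.25) = 8/17, f(1.75) = 8/19, f(2) = 0.4.
Sum = Σ Δu_i · f(u_i).
Sum ≈ 0.6656.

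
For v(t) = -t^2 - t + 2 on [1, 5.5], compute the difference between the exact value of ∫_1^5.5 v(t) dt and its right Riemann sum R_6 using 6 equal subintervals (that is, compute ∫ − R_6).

Exact integral: ∫_1^5.5 v(t) dt = -60.75.
R_6 = -73.828125.
Error = -60.75 − (-73.828125) = 13.078125.

13.078125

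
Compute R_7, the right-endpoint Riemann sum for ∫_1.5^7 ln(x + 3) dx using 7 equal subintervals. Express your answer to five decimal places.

Δx = (7 − 1.5)/7 = 11/14.
Right endpoints: 16/7, 43/14, 27/7, 65/14, 38/7, 87/14, 7.
f(16/7) ≈ 1.66501, f(43/14) ≈ 1.80359, f(27/7) ≈ 1.92529, f(65/14) ≈ 2.03377, f(38/7) ≈ 2.13163, f(87/14) ≈ 2.22076, f(7) ≈ 2.30259.
Sum = Δx · [f(16/7) + f(43/14) + f(27/7) + ...].
Sum ≈ 11.06492.

11.06492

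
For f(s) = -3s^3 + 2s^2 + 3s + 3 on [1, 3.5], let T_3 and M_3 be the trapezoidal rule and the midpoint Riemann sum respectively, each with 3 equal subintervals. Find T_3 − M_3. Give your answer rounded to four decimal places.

-7.9210

T_3 ≈ -64.785880.
M_3 ≈ -56.864873.
T_3 − M_3 ≈ -7.9210.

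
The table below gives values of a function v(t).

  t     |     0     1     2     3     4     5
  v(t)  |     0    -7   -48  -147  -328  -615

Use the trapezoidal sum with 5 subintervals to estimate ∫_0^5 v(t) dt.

Δt = 1.
T_5 = (1/2)·[0 + 2·(-7) + 2·(-48) + 2·(-147) + 2·(-328) + (-615)] = -837.5.

-837.5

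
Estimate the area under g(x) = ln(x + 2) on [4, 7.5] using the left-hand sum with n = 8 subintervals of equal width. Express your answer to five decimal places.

7.03521

Δx = (7.5 − 4)/8 = 0.4375.
Left endpoints: 4, 4.4375, 4.875, 5.3125, 5.75, 6.1875, 6.625, 7.0625.
g(4) ≈ 1.79176, g(4.4375) ≈ 1.86214, g(4.875) ≈ 1.92789, g(5.3125) ≈ 1.98959, g(5.75) ≈ 2.04769, g(6.1875) ≈ 2.10261, g(6.625) ≈ 2.15466, g(7.0625) ≈ 2.20415.
Sum = Δx · [g(4) + g(4.4375) + g(4.875) + ...].
Sum ≈ 7.03521.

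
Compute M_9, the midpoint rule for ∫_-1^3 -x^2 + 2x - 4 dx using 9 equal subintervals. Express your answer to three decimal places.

Δx = (3 − (-1))/9 = 4/9.
Midpoints: -7/9, -1/3, 1/9, 5/9, 1, 13/9, 17/9, 7/3, 25/9.
f(-7/9) = -499/81, f(-1/3) = -43/9, f(1/9) = -307/81, f(5/9) = -259/81, f(1) = -3, f(13/9) = -259/81, f(17/9) = -307/81, f(7/3) = -43/9, f(25/9) = -499/81.
Sum = Δx · [f(-7/9) + f(-1/3) + f(1/9) + ...].
Sum ≈ -17.267.

-17.267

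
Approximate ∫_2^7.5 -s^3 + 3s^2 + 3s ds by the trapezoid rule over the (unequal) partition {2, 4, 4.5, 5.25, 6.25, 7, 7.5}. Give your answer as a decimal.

Subinterval widths: 2, 0.5, 0.75, 1, 0.75, 0.5.
f(2) = 10, f(4) = -4, f(4.5) = -16.875, f(5.25) = -46.265625, f(6.25) = -108.203125, f(7) = -175, f(7.5) = -230.625.
On each subinterval the trapezoid contributes (Δs_i/2)·[f(s_{i-1}) + f(s_i)].
Sum = -307.73828125.

-307.73828125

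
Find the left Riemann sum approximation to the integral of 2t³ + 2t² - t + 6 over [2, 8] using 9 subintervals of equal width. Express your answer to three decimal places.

Δt = (8 − 2)/9 = 2/3.
Left endpoints: 2, 8/3, 10/3, 4, 14/3, 16/3, 6, 20/3, 22/3.
f(2) = 28, f(8/3) = 1498/27, f(10/3) = 2672/27, f(4) = 162, f(14/3) = 6700/27, f(16/3) = 9746/27, f(6) = 504, f(20/3) = 18382/27, f(22/3) = 24164/27.
Sum = Δt · [f(2) + f(8/3) + f(10/3) + ...].
Sum ≈ 2022.222.

2022.222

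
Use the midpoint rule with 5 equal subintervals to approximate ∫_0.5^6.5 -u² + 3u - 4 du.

-51.78

Δu = (6.5 − 0.5)/5 = 1.2.
Midpoints: 1.1, 2.3, 3.5, 4.7, 5.9.
f(1.1) = -1.91, f(2.3) = -2.39, f(3.5) = -5.75, f(4.7) = -11.99, f(5.9) = -21.11.
Sum = Δu · [f(1.1) + f(2.3) + f(3.5) + f(4.7) + f(5.9)].
Sum = -51.78.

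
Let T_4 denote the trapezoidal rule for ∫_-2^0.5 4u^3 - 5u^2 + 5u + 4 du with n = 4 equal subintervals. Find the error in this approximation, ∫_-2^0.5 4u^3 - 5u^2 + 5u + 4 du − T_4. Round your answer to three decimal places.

Exact integral: ∫_-2^0.5 f(u) du ≈ -28.85417.
T_4 = -31.1328125.
Error ≈ -28.85417 − (-31.1328125) ≈ 2.279.

2.279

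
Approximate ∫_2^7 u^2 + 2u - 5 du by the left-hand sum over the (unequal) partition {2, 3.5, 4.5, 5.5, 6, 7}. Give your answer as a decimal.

Subinterval widths: 1.5, 1, 1, 0.5, 1.
Left endpoints: 2, 3.5, 4.5, 5.5, 6.
f(2) = 3, f(3.5) = 14.25, f(4.5) = 24.25, f(5.5) = 36.25, f(6) = 43.
Sum = Σ Δu_i · f(u_i).
Sum = 104.125.

104.125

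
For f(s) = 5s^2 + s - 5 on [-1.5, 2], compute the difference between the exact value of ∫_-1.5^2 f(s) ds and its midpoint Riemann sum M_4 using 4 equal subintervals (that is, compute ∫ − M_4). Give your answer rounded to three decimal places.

Exact integral: ∫_-1.5^2 f(s) ds ≈ 2.33333.
M_4 ≈ 1.21680.
Error ≈ 2.33333 − 1.21680 ≈ 1.117.

1.117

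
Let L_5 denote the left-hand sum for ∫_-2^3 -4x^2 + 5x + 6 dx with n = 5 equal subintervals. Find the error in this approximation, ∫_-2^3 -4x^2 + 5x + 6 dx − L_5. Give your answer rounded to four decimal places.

Exact integral: ∫_-2^3 f(x) dx ≈ -4.166667.
L_5 = -10.
Error ≈ -4.166667 − (-10) ≈ 5.8333.

5.8333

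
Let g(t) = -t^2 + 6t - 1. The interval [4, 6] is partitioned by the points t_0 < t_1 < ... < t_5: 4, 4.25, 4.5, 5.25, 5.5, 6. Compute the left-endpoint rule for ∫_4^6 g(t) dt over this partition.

9.28125

Subinterval widths: 0.25, 0.25, 0.75, 0.25, 0.5.
Left endpoints: 4, 4.25, 4.5, 5.25, 5.5.
g(4) = 7, g(4.25) = 6.4375, g(4.5) = 5.75, g(5.25) = 2.9375, g(5.5) = 1.75.
Sum = Σ Δt_i · g(t_i).
Sum = 9.28125.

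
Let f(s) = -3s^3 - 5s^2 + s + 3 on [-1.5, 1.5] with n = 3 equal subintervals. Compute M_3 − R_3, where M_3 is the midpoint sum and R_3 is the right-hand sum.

M_3 = -1.
R_3 = -13.375.
M_3 − R_3 = 12.375.

12.375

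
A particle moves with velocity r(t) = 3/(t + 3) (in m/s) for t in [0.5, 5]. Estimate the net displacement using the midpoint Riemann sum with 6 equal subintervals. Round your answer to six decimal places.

2.475438

Δt = (5 − 0.5)/6 = 0.75.
Midpoints: 0.875, 1.625, 2.375, 3.125, 3.875, 4.625.
r(0.875) = 24/31, r(1.625) = 24/37, r(2.375) = 24/43, r(3.125) = 24/49, r(3.875) = 24/55, r(4.625) = 24/61.
Sum = Δt · [r(0.875) + r(1.625) + r(2.375) + ...].
Sum ≈ 2.475438.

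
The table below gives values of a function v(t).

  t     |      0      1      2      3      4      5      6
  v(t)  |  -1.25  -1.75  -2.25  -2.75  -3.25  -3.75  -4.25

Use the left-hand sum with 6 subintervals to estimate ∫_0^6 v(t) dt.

-15

Δt = 1.
Sum = 1·[(-1.25) + (-1.75) + (-2.25) + (-2.75) + (-3.25) + (-3.75)] = -15.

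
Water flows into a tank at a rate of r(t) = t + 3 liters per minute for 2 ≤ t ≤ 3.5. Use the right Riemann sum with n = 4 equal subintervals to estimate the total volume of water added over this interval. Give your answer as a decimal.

Δt = (3.5 − 2)/4 = 0.375.
Right endpoints: 2.375, 2.75, 3.125, 3.5.
r(2.375) = 5.375, r(2.75) = 5.75, r(3.125) = 6.125, r(3.5) = 6.5.
Sum = Δt · [r(2.375) + r(2.75) + r(3.125) + r(3.5)].
Sum = 8.90625.

8.90625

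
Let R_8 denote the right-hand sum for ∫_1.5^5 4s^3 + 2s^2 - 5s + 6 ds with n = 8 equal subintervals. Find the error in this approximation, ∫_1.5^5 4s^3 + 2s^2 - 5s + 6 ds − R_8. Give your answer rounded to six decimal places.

-117.124674

Exact integral: ∫_1.5^5 f(s) ds ≈ 665.14583333.
R_8 ≈ 782.27050781.
Error ≈ 665.14583333 − 782.27050781 ≈ -117.124674.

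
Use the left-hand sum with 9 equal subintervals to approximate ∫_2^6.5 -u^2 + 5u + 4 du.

28.5

Δu = (6.5 − 2)/9 = 0.5.
Left endpoints: 2, 2.5, 3, 3.5, 4, 4.5, 5, 5.5, 6.
f(2) = 10, f(2.5) = 10.25, f(3) = 10, f(3.5) = 9.25, f(4) = 8, f(4.5) = 6.25, f(5) = 4, f(5.5) = 1.25, f(6) = -2.
Sum = Δu · [f(2) + f(2.5) + f(3) + ...].
Sum = 28.5.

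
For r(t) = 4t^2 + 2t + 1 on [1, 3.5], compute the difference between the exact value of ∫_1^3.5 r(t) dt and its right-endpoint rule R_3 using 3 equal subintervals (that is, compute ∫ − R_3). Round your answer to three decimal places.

-21.991

Exact integral: ∫_1^3.5 r(t) dt ≈ 69.58333.
R_3 ≈ 91.57407.
Error ≈ 69.58333 − 91.57407 ≈ -21.991.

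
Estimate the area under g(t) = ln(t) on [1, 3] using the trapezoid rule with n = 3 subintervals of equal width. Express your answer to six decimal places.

Δt = (3 − 1)/3 = 2/3.
g(1) ≈ 0.000000, g(5/3) ≈ 0.510826, g(7/3) ≈ 0.847298, g(3) ≈ 1.098612.
T_3 = (Δt/2)·[g(t_0) + 2g(t_1) + 2g(t_2) + g(t_3)].
Sum ≈ 1.271620.

1.271620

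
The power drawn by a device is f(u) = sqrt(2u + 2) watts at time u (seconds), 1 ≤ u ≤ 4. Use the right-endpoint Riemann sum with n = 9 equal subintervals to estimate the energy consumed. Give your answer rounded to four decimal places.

8.0663

Δu = (4 − 1)/9 = 1/3.
Right endpoints: 4/3, 5/3, 2, 7/3, 8/3, 3, 10/3, 11/3, 4.
f(4/3) ≈ 2.1602, f(5/3) ≈ 2.3094, f(2) ≈ 2.4495, f(7/3) ≈ 2.5820, f(8/3) ≈ 2.7080, f(3) ≈ 2.8284, f(10/3) ≈ 2.9439, f(11/3) ≈ 3.0551, f(4) ≈ 3.1623.
Sum = Δu · [f(4/3) + f(5/3) + f(2) + ...].
Sum ≈ 8.0663.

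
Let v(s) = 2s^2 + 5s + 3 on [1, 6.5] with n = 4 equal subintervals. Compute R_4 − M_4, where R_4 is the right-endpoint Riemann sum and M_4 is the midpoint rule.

R_4 = 381.1328125.
M_4 = 300.30859375.
R_4 − M_4 = 80.82421875.

80.82421875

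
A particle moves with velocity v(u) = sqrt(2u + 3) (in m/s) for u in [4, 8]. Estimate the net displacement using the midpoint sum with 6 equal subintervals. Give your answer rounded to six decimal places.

Δu = (8 − 4)/6 = 2/3.
Midpoints: 13/3, 5, 17/3, 19/3, 7, 23/3.
v(13/3) ≈ 3.415650, v(5) ≈ 3.605551, v(17/3) ≈ 3.785939, v(19/3) ≈ 3.958114, v(7) ≈ 4.123106, v(23/3) ≈ 4.281744.
Sum = Δu · [v(13/3) + v(5) + v(17/3) + ...].
Sum ≈ 15.446736.

15.446736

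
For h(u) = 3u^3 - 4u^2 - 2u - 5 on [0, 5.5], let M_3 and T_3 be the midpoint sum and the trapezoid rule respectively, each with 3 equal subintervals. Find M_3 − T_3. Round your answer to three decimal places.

-95.897

M_3 ≈ 374.74797.
T_3 ≈ 470.64468.
M_3 − T_3 ≈ -95.897.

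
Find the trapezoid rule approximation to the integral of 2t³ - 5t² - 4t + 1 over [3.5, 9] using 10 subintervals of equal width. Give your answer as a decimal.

Δt = (9 − 3.5)/10 = 0.55.
f(3.5) = 11.5, f(4.05) = 35.64775, f(4.6) = 71.472, f(5.15) = 120.96925, f(5.7) = 186.136, f(6.25) = 268.96875, f(6.8) = 371.464, f(7.35) = 495.61825, f(7.9) = 643.428, f(8.45) = 816.88975, f(9) = 1018.
T_10 = (Δt/2)·[f(t_0) + 2f(t_1) + ... + 2f(t_{9}) + f(t_10)].
Sum = 1938.9390625.

1938.9390625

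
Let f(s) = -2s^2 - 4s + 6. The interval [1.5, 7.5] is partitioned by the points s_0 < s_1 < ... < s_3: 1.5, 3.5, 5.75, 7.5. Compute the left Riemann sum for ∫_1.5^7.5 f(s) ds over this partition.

-227.59375

Subinterval widths: 2, 2.25, 1.75.
Left endpoints: 1.5, 3.5, 5.75.
f(1.5) = -4.5, f(3.5) = -32.5, f(5.75) = -83.125.
Sum = Σ Δs_i · f(s_i).
Sum = -227.59375.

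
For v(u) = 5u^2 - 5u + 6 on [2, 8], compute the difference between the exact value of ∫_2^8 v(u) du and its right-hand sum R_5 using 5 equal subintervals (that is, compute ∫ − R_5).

-169.2

Exact integral: ∫_2^8 v(u) du = 726.
R_5 = 895.2.
Error = 726 − 895.2 = -169.2.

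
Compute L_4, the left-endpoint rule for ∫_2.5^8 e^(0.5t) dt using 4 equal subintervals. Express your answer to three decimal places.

71.074

Δt = (8 − 2.5)/4 = 1.375.
Left endpoints: 2.5, 3.875, 5.25, 6.625.
f(2.5) ≈ 3.490, f(3.875) ≈ 6.941, f(5.25) ≈ 13.805, f(6.625) ≈ 27.454.
Sum = Δt · [f(2.5) + f(3.875) + f(5.25) + f(6.625)].
Sum ≈ 71.074.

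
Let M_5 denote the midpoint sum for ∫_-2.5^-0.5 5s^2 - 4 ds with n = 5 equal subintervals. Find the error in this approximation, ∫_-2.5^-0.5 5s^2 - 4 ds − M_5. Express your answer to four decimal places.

Exact integral: ∫_-2.5^-0.5 f(s) ds ≈ 17.833333.
M_5 = 17.7.
Error ≈ 17.833333 − 17.7 ≈ 0.1333.

0.1333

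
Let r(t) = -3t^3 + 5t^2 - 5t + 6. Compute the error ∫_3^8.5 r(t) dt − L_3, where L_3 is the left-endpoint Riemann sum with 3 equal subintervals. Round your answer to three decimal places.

-1205.869

Exact integral: ∫_3^8.5 r(t) dt ≈ -3000.88021.
L_3 ≈ -1795.01157.
Error ≈ -3000.88021 − (-1795.01157) ≈ -1205.869.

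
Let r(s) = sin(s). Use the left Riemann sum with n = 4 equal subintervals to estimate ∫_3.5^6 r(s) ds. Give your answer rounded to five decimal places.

Δs = (6 − 3.5)/4 = 0.625.
Left endpoints: 3.5, 4.125, 4.75, 5.375.
r(3.5) ≈ -0.35078, r(4.125) ≈ -0.83239, r(4.75) ≈ -0.99929, r(5.375) ≈ -0.78839.
Sum = Δs · [r(3.5) + r(4.125) + r(4.75) + r(5.375)].
Sum ≈ -1.85678.

-1.85678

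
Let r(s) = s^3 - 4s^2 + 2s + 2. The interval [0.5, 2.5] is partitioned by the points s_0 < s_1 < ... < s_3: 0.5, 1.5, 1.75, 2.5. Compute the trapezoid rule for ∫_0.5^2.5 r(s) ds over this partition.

-0.9140625

Subinterval widths: 1, 0.25, 0.75.
r(0.5) = 2.125, r(1.5) = -0.625, r(1.75) = -1.390625, r(2.5) = -2.375.
On each subinterval the trapezoid contributes (Δs_i/2)·[r(s_{i-1}) + r(s_i)].
Sum = -0.9140625.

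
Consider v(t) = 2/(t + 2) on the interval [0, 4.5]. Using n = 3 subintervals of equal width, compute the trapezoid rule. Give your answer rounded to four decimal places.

2.4379

Δt = (4.5 − 0)/3 = 1.5.
v(0) = 1, v(1.5) = 4/7, v(3) = 0.4, v(4.5) = 4/13.
T_3 = (Δt/2)·[v(t_0) + 2v(t_1) + 2v(t_2) + v(t_3)].
Sum ≈ 2.4379.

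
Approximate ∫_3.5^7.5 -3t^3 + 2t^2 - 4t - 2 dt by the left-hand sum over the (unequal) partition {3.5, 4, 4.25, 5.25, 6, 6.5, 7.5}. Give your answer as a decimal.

Subinterval widths: 0.5, 0.25, 1, 0.75, 0.5, 1.
Left endpoints: 3.5, 4, 4.25, 5.25, 6, 6.5.
f(3.5) = -120.125, f(4) = -178, f(4.25) = -213.171875, f(5.25) = -401.984375, f(6) = -602, f(6.5) = -767.375.
Sum = Σ Δt_i · f(t_i).
Sum = -1687.59765625.

-1687.59765625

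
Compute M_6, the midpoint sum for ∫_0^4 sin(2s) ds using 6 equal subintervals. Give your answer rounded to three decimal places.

Δs = (4 − 0)/6 = 2/3.
Midpoints: 1/3, 1, 5/3, 7/3, 3, 11/3.
f(1/3) ≈ 0.618, f(1) ≈ 0.909, f(5/3) ≈ -0.191, f(7/3) ≈ -0.999, f(3) ≈ -0.279, f(11/3) ≈ 0.867.
Sum = Δs · [f(1/3) + f(1) + f(5/3) + ...].
Sum ≈ 0.617.

0.617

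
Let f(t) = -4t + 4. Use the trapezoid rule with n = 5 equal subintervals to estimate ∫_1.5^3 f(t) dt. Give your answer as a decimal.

Δt = (3 − 1.5)/5 = 0.3.
f(1.5) = -2, f(1.8) = -3.2, f(2.1) = -4.4, f(2.4) = -5.6, f(2.7) = -6.8, f(3) = -8.
T_5 = (Δt/2)·[f(t_0) + 2f(t_1) + ... + 2f(t_{4}) + f(t_5)].
Sum = -7.5.

-7.5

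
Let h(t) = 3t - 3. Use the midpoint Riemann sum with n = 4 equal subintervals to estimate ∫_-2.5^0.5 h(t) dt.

Δt = (0.5 − (-2.5))/4 = 0.75.
Midpoints: -2.125, -1.375, -0.625, 0.125.
h(-2.125) = -9.375, h(-1.375) = -7.125, h(-0.625) = -4.875, h(0.125) = -2.625.
Sum = Δt · [h(-2.125) + h(-1.375) + h(-0.625) + h(0.125)].
Sum = -18.

-18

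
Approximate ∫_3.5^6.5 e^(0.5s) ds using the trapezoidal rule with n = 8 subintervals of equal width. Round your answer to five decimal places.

40.18880

Δs = (6.5 − 3.5)/8 = 0.375.
f(3.5) ≈ 5.75460, f(3.875) ≈ 6.94138, f(4.25) ≈ 8.37290, f(4.625) ≈ 10.09964, f(5) ≈ 12.18249, f(5.375) ≈ 14.69489, f(5.75) ≈ 17.72542, f(6.125) ≈ 21.38094, f(6.5) ≈ 25.79034.
T_8 = (Δs/2)·[f(s_0) + 2f(s_1) + ... + 2f(s_{7}) + f(s_8)].
Sum ≈ 40.18880.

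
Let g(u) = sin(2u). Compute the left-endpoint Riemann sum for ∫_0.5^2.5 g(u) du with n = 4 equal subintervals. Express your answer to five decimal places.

Δu = (2.5 − 0.5)/4 = 0.5.
Left endpoints: 0.5, 1, 1.5, 2.
g(0.5) ≈ 0.84147, g(1) ≈ 0.90930, g(1.5) ≈ 0.14112, g(2) ≈ -0.75680.
Sum = Δu · [g(0.5) + g(1) + g(1.5) + g(2)].
Sum ≈ 0.56754.

0.56754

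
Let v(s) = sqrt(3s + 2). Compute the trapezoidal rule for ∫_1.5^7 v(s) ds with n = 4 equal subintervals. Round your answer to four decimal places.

Δs = (7 − 1.5)/4 = 1.375.
v(1.5) ≈ 2.5495, v(2.875) ≈ 3.2596, v(4.25) ≈ 3.8406, v(5.625) ≈ 4.3445, v(7) ≈ 4.7958.
T_4 = (Δs/2)·[v(s_0) + 2v(s_1) + 2v(s_2) + 2v(s_3) + v(s_4)].
Sum ≈ 20.7864.

20.7864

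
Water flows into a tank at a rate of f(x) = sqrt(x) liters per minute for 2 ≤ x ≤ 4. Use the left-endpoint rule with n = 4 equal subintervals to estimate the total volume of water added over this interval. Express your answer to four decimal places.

3.2991

Δx = (4 − 2)/4 = 0.5.
Left endpoints: 2, 2.5, 3, 3.5.
f(2) ≈ 1.4142, f(2.5) ≈ 1.5811, f(3) ≈ 1.7321, f(3.5) ≈ 1.8708.
Sum = Δx · [f(2) + f(2.5) + f(3) + f(3.5)].
Sum ≈ 3.2991.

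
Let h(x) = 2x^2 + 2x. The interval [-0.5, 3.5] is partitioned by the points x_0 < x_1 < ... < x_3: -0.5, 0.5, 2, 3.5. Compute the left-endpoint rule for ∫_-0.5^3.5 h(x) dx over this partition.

19.75

Subinterval widths: 1, 1.5, 1.5.
Left endpoints: -0.5, 0.5, 2.
h(-0.5) = -0.5, h(0.5) = 1.5, h(2) = 12.
Sum = Σ Δx_i · h(x_i).
Sum = 19.75.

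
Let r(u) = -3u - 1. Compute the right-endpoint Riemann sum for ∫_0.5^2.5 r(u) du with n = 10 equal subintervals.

-11.6

Δu = (2.5 − 0.5)/10 = 0.2.
Right endpoints: 0.7, 0.9, 1.1, 1.3, 1.5, 1.7, 1.9, 2.1, 2.3, 2.5.
r(0.7) = -3.1, r(0.9) = -3.7, r(1.1) = -4.3, r(1.3) = -4.9, r(1.5) = -5.5, r(1.7) = -6.1, r(1.9) = -6.7, r(2.1) = -7.3, r(2.3) = -7.9, r(2.5) = -8.5.
Sum = Δu · [r(0.7) + r(0.9) + r(1.1) + ...].
Sum = -11.6.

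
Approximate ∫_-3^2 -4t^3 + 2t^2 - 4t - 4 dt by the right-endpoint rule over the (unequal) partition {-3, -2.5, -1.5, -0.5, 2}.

Subinterval widths: 0.5, 1, 1, 2.5.
Right endpoints: -2.5, -1.5, -0.5, 2.
f(-2.5) = 81, f(-1.5) = 20, f(-0.5) = -1, f(2) = -36.
Sum = Σ Δt_i · f(t_i).
Sum = -30.5.

-30.5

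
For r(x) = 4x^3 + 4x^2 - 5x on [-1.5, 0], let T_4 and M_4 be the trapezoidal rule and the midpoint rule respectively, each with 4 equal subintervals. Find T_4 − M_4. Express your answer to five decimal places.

-0.26367

T_4 = 4.88671875.
M_4 ≈ 5.1503906.
T_4 − M_4 ≈ -0.26367.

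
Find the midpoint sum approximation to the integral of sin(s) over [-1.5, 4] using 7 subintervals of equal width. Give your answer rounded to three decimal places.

Δs = (4 − (-1.5))/7 = 11/14.
Midpoints: -31/28, -9/28, 13/28, 1.25, 57/28, 79/28, 101/28.
f(-31/28) ≈ -0.894, f(-9/28) ≈ -0.316, f(13/28) ≈ 0.448, f(1.25) ≈ 0.949, f(57/28) ≈ 0.894, f(79/28) ≈ 0.315, f(101/28) ≈ -0.449.
Sum = Δs · [f(-31/28) + f(-9/28) + f(13/28) + ...].
Sum ≈ 0.743.

0.743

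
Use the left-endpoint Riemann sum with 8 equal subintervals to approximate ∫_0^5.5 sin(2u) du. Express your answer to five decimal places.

Δu = (5.5 − 0)/8 = 0.6875.
Left endpoints: 0, 0.6875, 1.375, 2.0625, 2.75, 3.4375, 4.125, 4.8125.
f(0) ≈ 0.00000, f(0.6875) ≈ 0.98089, f(1.375) ≈ 0.38166, f(2.0625) ≈ -0.83239, f(2.75) ≈ -0.70554, f(3.4375) ≈ 0.55787, f(4.125) ≈ 0.92260, f(4.8125) ≈ -0.19889.
Sum = Δu · [f(0) + f(0.6875) + f(1.375) + ...].
Sum ≈ 0.76052.

0.76052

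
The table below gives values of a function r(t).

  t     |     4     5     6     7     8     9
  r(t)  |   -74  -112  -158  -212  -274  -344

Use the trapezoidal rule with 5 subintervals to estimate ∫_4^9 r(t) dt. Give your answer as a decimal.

-965

Δt = 1.
T_5 = (1/2)·[(-74) + 2·(-112) + 2·(-158) + 2·(-212) + 2·(-274) + (-344)] = -965.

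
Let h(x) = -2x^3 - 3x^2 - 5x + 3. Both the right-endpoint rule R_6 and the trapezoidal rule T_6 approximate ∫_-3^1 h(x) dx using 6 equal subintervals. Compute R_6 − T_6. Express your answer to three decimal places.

R_6 ≈ 27.55556.
T_6 ≈ 44.88889.
R_6 − T_6 ≈ -17.333.

-17.333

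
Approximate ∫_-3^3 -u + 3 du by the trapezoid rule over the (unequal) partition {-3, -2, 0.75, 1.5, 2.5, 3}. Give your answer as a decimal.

18

Subinterval widths: 1, 2.75, 0.75, 1, 0.5.
f(-3) = 6, f(-2) = 5, f(0.75) = 2.25, f(1.5) = 1.5, f(2.5) = 0.5, f(3) = 0.
On each subinterval the trapezoid contributes (Δu_i/2)·[f(u_{i-1}) + f(u_i)].
Sum = 18.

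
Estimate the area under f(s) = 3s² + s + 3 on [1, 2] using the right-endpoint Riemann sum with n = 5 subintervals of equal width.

Δs = (2 − 1)/5 = 0.2.
Right endpoints: 1.2, 1.4, 1.6, 1.8, 2.
f(1.2) = 8.52, f(1.4) = 10.28, f(1.6) = 12.28, f(1.8) = 14.52, f(2) = 17.
Sum = Δs · [f(1.2) + f(1.4) + f(1.6) + f(1.8) + f(2)].
Sum = 12.52.

12.52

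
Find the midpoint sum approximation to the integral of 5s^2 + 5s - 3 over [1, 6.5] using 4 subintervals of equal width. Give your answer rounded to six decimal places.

538.333984

Δs = (6.5 − 1)/4 = 1.375.
Midpoints: 1.6875, 3.0625, 4.4375, 5.8125.
f(1.6875) = 19.67578125, f(3.0625) = 59.20703125, f(4.4375) = 117.64453125, f(5.8125) = 194.98828125.
Sum = Δs · [f(1.6875) + f(3.0625) + f(4.4375) + f(5.8125)].
Sum ≈ 538.333984.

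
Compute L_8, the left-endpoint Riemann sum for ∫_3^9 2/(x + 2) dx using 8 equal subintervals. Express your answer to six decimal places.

Δx = (9 − 3)/8 = 0.75.
Left endpoints: 3, 3.75, 4.5, 5.25, 6, 6.75, 7.5, 8.25.
f(3) = 0.4, f(3.75) = 8/23, f(4.5) = 4/13, f(5.25) = 8/29, f(6) = 0.25, f(6.75) = 8/35, f(7.5) = 4/19, f(8.25) = 8/41.
Sum = Δx · [f(3) + f(3.75) + f(4.5) + ...].
Sum ≈ 1.661700.

1.661700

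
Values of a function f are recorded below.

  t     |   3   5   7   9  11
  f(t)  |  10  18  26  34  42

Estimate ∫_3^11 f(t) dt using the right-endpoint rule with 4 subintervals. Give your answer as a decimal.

240

Δt = 2.
Sum = 2·[18 + 26 + 34 + 42] = 240.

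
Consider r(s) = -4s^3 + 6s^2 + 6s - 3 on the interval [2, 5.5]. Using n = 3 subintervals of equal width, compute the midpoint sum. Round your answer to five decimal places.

-498.57986

Δs = (5.5 − 2)/3 = 7/6.
Midpoints: 31/12, 3.75, 59/12.
r(31/12) = -7093/432, r(3.75) = -107.0625, r(59/12) = -131273/432.
Sum = Δs · [r(31/12) + r(3.75) + r(59/12)].
Sum ≈ -498.57986.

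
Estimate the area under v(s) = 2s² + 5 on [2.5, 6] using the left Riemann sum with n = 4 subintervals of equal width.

125.9453125

Δs = (6 − 2.5)/4 = 0.875.
Left endpoints: 2.5, 3.375, 4.25, 5.125.
v(2.5) = 17.5, v(3.375) = 27.78125, v(4.25) = 41.125, v(5.125) = 57.53125.
Sum = Δs · [v(2.5) + v(3.375) + v(4.25) + v(5.125)].
Sum = 125.9453125.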